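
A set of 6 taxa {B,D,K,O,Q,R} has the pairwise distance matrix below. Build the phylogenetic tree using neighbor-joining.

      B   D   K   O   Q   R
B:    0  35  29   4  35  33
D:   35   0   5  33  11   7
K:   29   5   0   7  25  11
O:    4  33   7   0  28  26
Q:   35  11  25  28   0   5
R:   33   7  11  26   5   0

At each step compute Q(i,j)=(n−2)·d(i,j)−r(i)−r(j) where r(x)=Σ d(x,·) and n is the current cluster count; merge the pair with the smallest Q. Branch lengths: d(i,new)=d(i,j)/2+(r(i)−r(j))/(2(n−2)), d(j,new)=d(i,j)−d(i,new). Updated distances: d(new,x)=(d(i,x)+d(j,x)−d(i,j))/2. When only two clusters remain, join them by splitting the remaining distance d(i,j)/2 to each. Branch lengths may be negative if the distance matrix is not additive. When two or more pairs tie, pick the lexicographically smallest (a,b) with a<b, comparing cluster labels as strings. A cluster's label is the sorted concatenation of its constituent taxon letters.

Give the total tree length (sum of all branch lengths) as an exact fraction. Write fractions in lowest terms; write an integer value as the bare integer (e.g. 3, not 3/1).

319/8

iteration 1: select B,O (d=4, Q=-218); attach at lengths (27/4, -11/4); label the merged cluster BO
  updated: d(BO,D)=32, d(BO,K)=16, d(BO,Q)=59/2, d(BO,R)=55/2
iteration 2: select BO,K (d=16, Q=-114); attach at lengths (16, 0); label the merged cluster BKO
  updated: d(BKO,D)=21/2, d(BKO,Q)=77/4, d(BKO,R)=45/4
iteration 3: select BKO,D (d=21/2, Q=-97/2); attach at lengths (67/8, 17/8); label the merged cluster BDKO
  updated: d(BDKO,Q)=79/8, d(BDKO,R)=31/8
iteration 4: select BDKO,Q (d=79/8, Q=-75/4); attach at lengths (35/8, 11/2); label the merged cluster BDKOQ
  updated: d(BDKOQ,R)=-1/2
iteration 5: select BDKOQ,R (d=-1/2); attach at lengths (-1/4, -1/4); label the merged cluster BDKOQR
final tree: (((((B:27/4,O:-11/4):16,K:0):67/8,D:17/8):35/8,Q:11/2):-1/4,R:-1/4)
total length: 319/8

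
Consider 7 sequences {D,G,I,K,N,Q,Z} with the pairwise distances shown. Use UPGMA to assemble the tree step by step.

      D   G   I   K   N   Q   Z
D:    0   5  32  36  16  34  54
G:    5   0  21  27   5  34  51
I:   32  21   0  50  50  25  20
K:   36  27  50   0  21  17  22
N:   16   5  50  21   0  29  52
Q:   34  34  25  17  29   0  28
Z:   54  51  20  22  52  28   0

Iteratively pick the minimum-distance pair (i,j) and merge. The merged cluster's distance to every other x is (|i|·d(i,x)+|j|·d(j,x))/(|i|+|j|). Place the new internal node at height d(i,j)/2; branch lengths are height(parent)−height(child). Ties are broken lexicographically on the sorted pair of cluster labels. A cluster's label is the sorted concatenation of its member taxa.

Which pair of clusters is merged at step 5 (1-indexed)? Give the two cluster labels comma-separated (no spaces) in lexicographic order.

DGN,KQ

1. join D+G (d=5) ⇒ DG; edges |D|=5/2, |G|=5/2
  updated: d(DG,I)=53/2, d(DG,K)=63/2, d(DG,N)=21/2, d(DG,Q)=34, d(DG,Z)=105/2
2. join DG+N (d=21/2) ⇒ DGN; edges |DG|=11/4, |N|=21/4
  updated: d(DGN,I)=103/3, d(DGN,K)=28, d(DGN,Q)=97/3, d(DGN,Z)=157/3
3. join K+Q (d=17) ⇒ KQ; edges |K|=17/2, |Q|=17/2
  updated: d(DGN,KQ)=181/6, d(I,KQ)=75/2, d(KQ,Z)=25
4. join I+Z (d=20) ⇒ IZ; edges |I|=10, |Z|=10
  updated: d(DGN,IZ)=130/3, d(IZ,KQ)=125/4
5. join DGN+KQ (d=181/6) ⇒ DGKNQ; edges |DGN|=59/6, |KQ|=79/12
  updated: d(DGKNQ,IZ)=77/2
6. join DGKNQ+IZ (d=77/2) ⇒ DGIKNQZ; edges |DGKNQ|=25/6, |IZ|=37/4
final tree: ((((D:5/2,G:5/2):11/4,N:21/4):59/6,(K:17/2,Q:17/2):79/12):25/6,(I:10,Z:10):37/4)
total length: 479/6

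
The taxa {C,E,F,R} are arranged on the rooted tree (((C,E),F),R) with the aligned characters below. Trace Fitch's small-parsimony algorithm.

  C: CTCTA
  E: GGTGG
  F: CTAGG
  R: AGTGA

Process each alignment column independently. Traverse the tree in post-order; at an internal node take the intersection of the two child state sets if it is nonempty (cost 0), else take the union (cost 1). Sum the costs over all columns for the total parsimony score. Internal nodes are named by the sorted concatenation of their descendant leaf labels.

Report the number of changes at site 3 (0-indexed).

1

site 0, node CE: C={C} ∪ E={G} → {C,G} (+1)
site 0, node CEF: CE={C,G} ∩ F={C} → {C} (+0)
site 0, node CEFR: CEF={C} ∪ R={A} → {A,C} (+1)
site 1, node CE: C={T} ∪ E={G} → {G,T} (+1)
site 1, node CEF: CE={G,T} ∩ F={T} → {T} (+0)
site 1, node CEFR: CEF={T} ∪ R={G} → {G,T} (+1)
site 2, node CE: C={C} ∪ E={T} → {C,T} (+1)
site 2, node CEF: CE={C,T} ∪ F={A} → {A,C,T} (+1)
site 2, node CEFR: CEF={A,C,T} ∩ R={T} → {T} (+0)
site 3, node CE: C={T} ∪ E={G} → {G,T} (+1)
site 3, node CEF: CE={G,T} ∩ F={G} → {G} (+0)
site 3, node CEFR: CEF={G} ∩ R={G} → {G} (+0)
site 4, node CE: C={A} ∪ E={G} → {A,G} (+1)
site 4, node CEF: CE={A,G} ∩ F={G} → {G} (+0)
site 4, node CEFR: CEF={G} ∪ R={A} → {A,G} (+1)
per-site changes: [2, 2, 2, 1, 2]; total = 9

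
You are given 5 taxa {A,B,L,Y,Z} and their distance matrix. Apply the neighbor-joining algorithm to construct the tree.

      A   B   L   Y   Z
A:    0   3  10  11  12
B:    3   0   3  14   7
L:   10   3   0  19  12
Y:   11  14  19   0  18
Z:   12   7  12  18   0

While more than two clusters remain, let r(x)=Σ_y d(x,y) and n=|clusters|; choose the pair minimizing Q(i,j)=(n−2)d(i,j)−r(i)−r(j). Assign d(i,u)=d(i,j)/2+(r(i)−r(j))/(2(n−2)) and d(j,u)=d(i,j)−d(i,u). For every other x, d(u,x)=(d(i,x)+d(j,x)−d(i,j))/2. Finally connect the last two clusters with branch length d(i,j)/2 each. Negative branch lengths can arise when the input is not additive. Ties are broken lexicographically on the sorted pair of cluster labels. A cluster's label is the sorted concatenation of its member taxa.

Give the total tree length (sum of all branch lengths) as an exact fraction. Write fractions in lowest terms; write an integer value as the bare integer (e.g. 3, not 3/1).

25

1. join A+Y (d=11, Q=-65) ⇒ AY; edges |A|=7/6, |Y|=59/6
  updated: d(AY,B)=3, d(AY,L)=9, d(AY,Z)=19/2
2. join AY+Z (d=19/2, Q=-31) ⇒ AYZ; edges |AY|=3, |Z|=13/2
  updated: d(AYZ,B)=1/4, d(AYZ,L)=23/4
3. join AYZ+B (d=1/4, Q=-9) ⇒ ABYZ; edges |AYZ|=3/2, |B|=-5/4
  updated: d(ABYZ,L)=17/4
4. join ABYZ+L (d=17/4) ⇒ ABLYZ; edges |ABYZ|=17/8, |L|=17/8
final tree: ((((A:7/6,Y:59/6):3,Z:13/2):3/2,B:-5/4):17/8,L:17/8)
total length: 25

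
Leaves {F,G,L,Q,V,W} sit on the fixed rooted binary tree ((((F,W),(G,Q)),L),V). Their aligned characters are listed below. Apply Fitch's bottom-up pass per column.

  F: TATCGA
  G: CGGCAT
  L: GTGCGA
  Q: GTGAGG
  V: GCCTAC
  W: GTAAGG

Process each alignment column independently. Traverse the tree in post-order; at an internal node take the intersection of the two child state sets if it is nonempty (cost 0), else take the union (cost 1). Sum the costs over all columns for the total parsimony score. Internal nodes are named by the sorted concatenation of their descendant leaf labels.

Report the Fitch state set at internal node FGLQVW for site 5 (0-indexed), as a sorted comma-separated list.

A,C,G

FW@0: {T} ∪ {G} = {G,T} (union, +1)
GQ@0: {C} ∪ {G} = {C,G} (union, +1)
FGQW@0: {G,T} ∩ {C,G} = {G} (intersection, +0)
FGLQW@0: {G} ∩ {G} = {G} (intersection, +0)
FGLQVW@0: {G} ∩ {G} = {G} (intersection, +0)
FW@1: {A} ∪ {T} = {A,T} (union, +1)
GQ@1: {G} ∪ {T} = {G,T} (union, +1)
FGQW@1: {A,T} ∩ {G,T} = {T} (intersection, +0)
FGLQW@1: {T} ∩ {T} = {T} (intersection, +0)
FGLQVW@1: {T} ∪ {C} = {C,T} (union, +1)
FW@2: {T} ∪ {A} = {A,T} (union, +1)
GQ@2: {G} ∩ {G} = {G} (intersection, +0)
FGQW@2: {A,T} ∪ {G} = {A,G,T} (union, +1)
FGLQW@2: {A,G,T} ∩ {G} = {G} (intersection, +0)
FGLQVW@2: {G} ∪ {C} = {C,G} (union, +1)
FW@3: {C} ∪ {A} = {A,C} (union, +1)
GQ@3: {C} ∪ {A} = {A,C} (union, +1)
FGQW@3: {A,C} ∩ {A,C} = {A,C} (intersection, +0)
FGLQW@3: {A,C} ∩ {C} = {C} (intersection, +0)
FGLQVW@3: {C} ∪ {T} = {C,T} (union, +1)
FW@4: {G} ∩ {G} = {G} (intersection, +0)
GQ@4: {A} ∪ {G} = {A,G} (union, +1)
FGQW@4: {G} ∩ {A,G} = {G} (intersection, +0)
FGLQW@4: {G} ∩ {G} = {G} (intersection, +0)
FGLQVW@4: {G} ∪ {A} = {A,G} (union, +1)
FW@5: {A} ∪ {G} = {A,G} (union, +1)
GQ@5: {T} ∪ {G} = {G,T} (union, +1)
FGQW@5: {A,G} ∩ {G,T} = {G} (intersection, +0)
FGLQW@5: {G} ∪ {A} = {A,G} (union, +1)
FGLQVW@5: {A,G} ∪ {C} = {A,C,G} (union, +1)
per-site changes: [2, 3, 3, 3, 2, 4]; total = 17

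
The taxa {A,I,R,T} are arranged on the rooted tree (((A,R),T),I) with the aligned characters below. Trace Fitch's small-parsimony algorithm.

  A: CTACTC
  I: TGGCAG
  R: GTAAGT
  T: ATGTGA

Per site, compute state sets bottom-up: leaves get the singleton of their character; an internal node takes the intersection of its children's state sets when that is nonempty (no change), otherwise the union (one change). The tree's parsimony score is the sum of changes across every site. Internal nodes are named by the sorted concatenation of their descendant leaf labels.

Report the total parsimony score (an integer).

12

site 0, node AR: A={C} ∪ R={G} → {C,G} (+1)
site 0, node ART: AR={C,G} ∪ T={A} → {A,C,G} (+1)
site 0, node AIRT: ART={A,C,G} ∪ I={T} → {A,C,G,T} (+1)
site 1, node AR: A={T} ∩ R={T} → {T} (+0)
site 1, node ART: AR={T} ∩ T={T} → {T} (+0)
site 1, node AIRT: ART={T} ∪ I={G} → {G,T} (+1)
site 2, node AR: A={A} ∩ R={A} → {A} (+0)
site 2, node ART: AR={A} ∪ T={G} → {A,G} (+1)
site 2, node AIRT: ART={A,G} ∩ I={G} → {G} (+0)
site 3, node AR: A={C} ∪ R={A} → {A,C} (+1)
site 3, node ART: AR={A,C} ∪ T={T} → {A,C,T} (+1)
site 3, node AIRT: ART={A,C,T} ∩ I={C} → {C} (+0)
site 4, node AR: A={T} ∪ R={G} → {G,T} (+1)
site 4, node ART: AR={G,T} ∩ T={G} → {G} (+0)
site 4, node AIRT: ART={G} ∪ I={A} → {A,G} (+1)
site 5, node AR: A={C} ∪ R={T} → {C,T} (+1)
site 5, node ART: AR={C,T} ∪ T={A} → {A,C,T} (+1)
site 5, node AIRT: ART={A,C,T} ∪ I={G} → {A,C,G,T} (+1)
per-site changes: [3, 1, 1, 2, 2, 3]; total = 12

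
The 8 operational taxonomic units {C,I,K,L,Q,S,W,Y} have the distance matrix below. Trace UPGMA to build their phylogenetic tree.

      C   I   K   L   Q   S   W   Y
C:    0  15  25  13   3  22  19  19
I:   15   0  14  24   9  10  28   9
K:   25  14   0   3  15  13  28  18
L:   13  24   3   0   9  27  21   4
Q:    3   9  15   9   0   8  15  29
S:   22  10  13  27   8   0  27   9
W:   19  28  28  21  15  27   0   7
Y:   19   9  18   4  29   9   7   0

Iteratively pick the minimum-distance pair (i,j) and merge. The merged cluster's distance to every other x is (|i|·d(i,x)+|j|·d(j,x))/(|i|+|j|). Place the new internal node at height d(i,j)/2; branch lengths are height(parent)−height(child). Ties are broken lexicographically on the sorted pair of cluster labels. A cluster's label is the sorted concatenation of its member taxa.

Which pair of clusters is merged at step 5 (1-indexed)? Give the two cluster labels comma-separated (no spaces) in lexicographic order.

1. join C+Q (d=3) ⇒ CQ; edges |C|=3/2, |Q|=3/2
  updated: d(CQ,I)=12, d(CQ,K)=20, d(CQ,L)=11, d(CQ,S)=15, d(CQ,W)=17, d(CQ,Y)=24
2. join K+L (d=3) ⇒ KL; edges |K|=3/2, |L|=3/2
  updated: d(CQ,KL)=31/2, d(I,KL)=19, d(KL,S)=20, d(KL,W)=49/2, d(KL,Y)=11
3. join W+Y (d=7) ⇒ WY; edges |W|=7/2, |Y|=7/2
  updated: d(CQ,WY)=41/2, d(I,WY)=37/2, d(KL,WY)=71/4, d(S,WY)=18
4. join I+S (d=10) ⇒ IS; edges |I|=5, |S|=5
  updated: d(CQ,IS)=27/2, d(IS,KL)=39/2, d(IS,WY)=73/4
5. join CQ+IS (d=27/2) ⇒ CIQS; edges |CQ|=21/4, |IS|=7/4
  updated: d(CIQS,KL)=35/2, d(CIQS,WY)=155/8
6. join CIQS+KL (d=35/2) ⇒ CIKLQS; edges |CIQS|=2, |KL|=29/4
  updated: d(CIKLQS,WY)=113/6
7. join CIKLQS+WY (d=113/6) ⇒ CIKLQSWY; edges |CIKLQS|=2/3, |WY|=71/12
final tree: ((((C:3/2,Q:3/2):21/4,(I:5,S:5):7/4):2,(K:3/2,L:3/2):29/4):2/3,(W:7/2,Y:7/2):71/12)
total length: 275/6

CQ,IS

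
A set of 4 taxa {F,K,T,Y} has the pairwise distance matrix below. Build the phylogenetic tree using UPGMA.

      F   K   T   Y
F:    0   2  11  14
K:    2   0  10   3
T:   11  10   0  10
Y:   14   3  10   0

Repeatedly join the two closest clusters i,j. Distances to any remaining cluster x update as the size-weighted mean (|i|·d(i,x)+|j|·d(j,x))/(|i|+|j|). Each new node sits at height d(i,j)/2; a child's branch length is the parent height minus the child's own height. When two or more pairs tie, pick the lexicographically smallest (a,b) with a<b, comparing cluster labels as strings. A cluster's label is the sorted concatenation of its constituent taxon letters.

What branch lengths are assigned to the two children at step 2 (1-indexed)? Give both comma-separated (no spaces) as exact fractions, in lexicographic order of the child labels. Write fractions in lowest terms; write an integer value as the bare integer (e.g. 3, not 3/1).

step 1: merge (F,K) at d=2; branch lengths F→1, K→1; new cluster FK
  updated: d(FK,T)=21/2, d(FK,Y)=17/2
step 2: merge (FK,Y) at d=17/2; branch lengths FK→13/4, Y→17/4; new cluster FKY
  updated: d(FKY,T)=31/3
step 3: merge (FKY,T) at d=31/3; branch lengths FKY→11/12, T→31/6; new cluster FKTY
final tree: (((F:1,K:1):13/4,Y:17/4):11/12,T:31/6)
total length: 187/12

13/4,17/4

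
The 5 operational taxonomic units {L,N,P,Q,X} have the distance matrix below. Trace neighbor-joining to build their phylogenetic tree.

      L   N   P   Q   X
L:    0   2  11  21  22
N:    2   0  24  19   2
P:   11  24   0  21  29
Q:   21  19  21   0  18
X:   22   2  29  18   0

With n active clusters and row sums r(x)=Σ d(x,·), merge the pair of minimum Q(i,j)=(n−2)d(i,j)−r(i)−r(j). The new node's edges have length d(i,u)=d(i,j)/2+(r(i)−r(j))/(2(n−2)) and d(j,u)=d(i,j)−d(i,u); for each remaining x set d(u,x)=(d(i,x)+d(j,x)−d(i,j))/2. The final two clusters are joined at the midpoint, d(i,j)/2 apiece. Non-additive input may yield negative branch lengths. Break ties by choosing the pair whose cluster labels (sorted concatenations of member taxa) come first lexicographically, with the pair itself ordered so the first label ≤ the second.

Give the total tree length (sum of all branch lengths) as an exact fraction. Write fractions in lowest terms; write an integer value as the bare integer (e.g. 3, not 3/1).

287/8

iteration 1: select N,X (d=2, Q=-112); attach at lengths (-3, 5); label the merged cluster NX
  updated: d(L,NX)=11, d(NX,P)=51/2, d(NX,Q)=35/2
iteration 2: select L,P (d=11, Q=-157/2); attach at lengths (15/8, 73/8); label the merged cluster LP
  updated: d(LP,NX)=51/4, d(LP,Q)=31/2
iteration 3: select LP,NX (d=51/4, Q=-183/4); attach at lengths (43/8, 59/8); label the merged cluster LNPX
  updated: d(LNPX,Q)=81/8
iteration 4: select LNPX,Q (d=81/8); attach at lengths (81/16, 81/16); label the merged cluster LNPQX
final tree: (((L:15/8,P:73/8):43/8,(N:-3,X:5):59/8):81/16,Q:81/16)
total length: 287/8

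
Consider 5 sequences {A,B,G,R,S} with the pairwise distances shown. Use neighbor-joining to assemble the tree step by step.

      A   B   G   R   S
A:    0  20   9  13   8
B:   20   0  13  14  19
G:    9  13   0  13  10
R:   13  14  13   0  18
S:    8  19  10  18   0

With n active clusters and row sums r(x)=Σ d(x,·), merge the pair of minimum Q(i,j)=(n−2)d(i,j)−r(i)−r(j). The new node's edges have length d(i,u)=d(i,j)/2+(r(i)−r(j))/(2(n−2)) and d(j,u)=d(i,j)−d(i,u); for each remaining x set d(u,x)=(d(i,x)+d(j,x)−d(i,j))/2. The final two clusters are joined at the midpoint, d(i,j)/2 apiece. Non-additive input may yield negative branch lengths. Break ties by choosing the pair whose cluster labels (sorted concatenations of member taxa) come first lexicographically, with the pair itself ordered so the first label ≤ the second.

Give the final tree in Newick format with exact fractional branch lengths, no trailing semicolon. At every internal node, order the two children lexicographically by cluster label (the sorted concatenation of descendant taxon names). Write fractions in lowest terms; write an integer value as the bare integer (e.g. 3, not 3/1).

1. join B+R (d=14, Q=-82) ⇒ BR; edges |B|=25/3, |R|=17/3
  updated: d(A,BR)=19/2, d(BR,G)=6, d(BR,S)=23/2
2. join A+S (d=8, Q=-40) ⇒ AS; edges |A|=13/4, |S|=19/4
  updated: d(AS,BR)=13/2, d(AS,G)=11/2
3. join AS+BR (d=13/2, Q=-18) ⇒ ABRS; edges |AS|=3, |BR|=7/2
  updated: d(ABRS,G)=5/2
4. join ABRS+G (d=5/2) ⇒ ABGRS; edges |ABRS|=5/4, |G|=5/4
final tree: (((A:13/4,S:19/4):3,(B:25/3,R:17/3):7/2):5/4,G:5/4)
total length: 31

(((A:13/4,S:19/4):3,(B:25/3,R:17/3):7/2):5/4,G:5/4)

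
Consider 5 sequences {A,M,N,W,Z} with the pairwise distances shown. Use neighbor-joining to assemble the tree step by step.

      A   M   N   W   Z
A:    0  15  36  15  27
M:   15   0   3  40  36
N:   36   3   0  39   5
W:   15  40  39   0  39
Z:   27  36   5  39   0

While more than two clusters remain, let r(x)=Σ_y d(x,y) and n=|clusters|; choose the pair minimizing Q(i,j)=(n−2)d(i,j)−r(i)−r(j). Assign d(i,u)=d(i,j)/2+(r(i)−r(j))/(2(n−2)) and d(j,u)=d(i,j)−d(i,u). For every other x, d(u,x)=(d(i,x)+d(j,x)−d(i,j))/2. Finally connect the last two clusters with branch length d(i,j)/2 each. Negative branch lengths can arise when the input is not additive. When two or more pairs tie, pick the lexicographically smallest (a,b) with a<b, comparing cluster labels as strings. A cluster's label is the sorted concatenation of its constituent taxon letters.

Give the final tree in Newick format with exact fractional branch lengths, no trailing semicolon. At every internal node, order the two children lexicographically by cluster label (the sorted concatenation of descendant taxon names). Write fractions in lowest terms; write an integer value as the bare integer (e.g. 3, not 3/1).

1. join A+W (d=15, Q=-181) ⇒ AW; edges |A|=5/6, |W|=85/6
  updated: d(AW,M)=20, d(AW,N)=30, d(AW,Z)=51/2
2. join AW+M (d=20, Q=-189/2) ⇒ AMW; edges |AW|=113/8, |M|=47/8
  updated: d(AMW,N)=13/2, d(AMW,Z)=83/4
3. join AMW+N (d=13/2, Q=-129/4) ⇒ AMNW; edges |AMW|=89/8, |N|=-37/8
  updated: d(AMNW,Z)=77/8
4. join AMNW+Z (d=77/8) ⇒ AMNWZ; edges |AMNW|=77/16, |Z|=77/16
final tree: ((((A:5/6,W:85/6):113/8,M:47/8):89/8,N:-37/8):77/16,Z:77/16)
total length: 409/8

((((A:5/6,W:85/6):113/8,M:47/8):89/8,N:-37/8):77/16,Z:77/16)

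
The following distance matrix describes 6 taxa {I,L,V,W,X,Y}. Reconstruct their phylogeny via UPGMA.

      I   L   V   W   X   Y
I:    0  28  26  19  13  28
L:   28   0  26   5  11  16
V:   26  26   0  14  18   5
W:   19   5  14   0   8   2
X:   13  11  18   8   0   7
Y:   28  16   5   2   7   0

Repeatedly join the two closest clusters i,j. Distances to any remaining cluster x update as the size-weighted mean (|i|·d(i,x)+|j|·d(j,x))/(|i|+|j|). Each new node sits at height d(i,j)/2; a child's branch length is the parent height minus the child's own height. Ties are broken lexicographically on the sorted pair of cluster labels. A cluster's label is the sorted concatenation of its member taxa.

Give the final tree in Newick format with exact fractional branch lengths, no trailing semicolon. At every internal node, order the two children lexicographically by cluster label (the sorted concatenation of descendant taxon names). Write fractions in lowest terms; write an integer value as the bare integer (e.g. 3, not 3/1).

iteration 1: select W,Y (d=2); attach at lengths (1, 1); label the merged cluster WY
  updated: d(I,WY)=47/2, d(L,WY)=21/2, d(V,WY)=19/2, d(WY,X)=15/2
iteration 2: select WY,X (d=15/2); attach at lengths (11/4, 15/4); label the merged cluster WXY
  updated: d(I,WXY)=20, d(L,WXY)=32/3, d(V,WXY)=37/3
iteration 3: select L,WXY (d=32/3); attach at lengths (16/3, 19/12); label the merged cluster LWXY
  updated: d(I,LWXY)=22, d(LWXY,V)=63/4
iteration 4: select LWXY,V (d=63/4); attach at lengths (61/24, 63/8); label the merged cluster LVWXY
  updated: d(I,LVWXY)=114/5
iteration 5: select I,LVWXY (d=114/5); attach at lengths (57/5, 141/40); label the merged cluster ILVWXY
final tree: (I:57/5,((L:16/3,((W:1,Y:1):11/4,X:15/4):19/12):61/24,V:63/8):141/40)
total length: 4891/120

(I:57/5,((L:16/3,((W:1,Y:1):11/4,X:15/4):19/12):61/24,V:63/8):141/40)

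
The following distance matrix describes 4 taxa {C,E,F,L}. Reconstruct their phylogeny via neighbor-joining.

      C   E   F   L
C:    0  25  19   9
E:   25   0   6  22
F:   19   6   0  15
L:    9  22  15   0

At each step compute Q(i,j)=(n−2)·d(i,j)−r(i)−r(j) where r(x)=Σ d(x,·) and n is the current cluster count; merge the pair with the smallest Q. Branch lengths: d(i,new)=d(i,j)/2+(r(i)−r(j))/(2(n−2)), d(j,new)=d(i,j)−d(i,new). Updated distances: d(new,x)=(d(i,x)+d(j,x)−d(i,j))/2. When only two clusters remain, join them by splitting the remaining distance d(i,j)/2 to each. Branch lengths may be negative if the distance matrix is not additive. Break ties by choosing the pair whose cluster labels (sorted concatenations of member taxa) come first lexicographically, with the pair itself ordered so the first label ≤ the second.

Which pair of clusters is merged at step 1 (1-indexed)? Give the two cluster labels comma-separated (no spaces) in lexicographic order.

C,L

iteration 1: select C,L (d=9, Q=-81); attach at lengths (25/4, 11/4); label the merged cluster CL
  updated: d(CL,E)=19, d(CL,F)=25/2
iteration 2: select CL,E (d=19, Q=-75/2); attach at lengths (51/4, 25/4); label the merged cluster CEL
  updated: d(CEL,F)=-1/4
iteration 3: select CEL,F (d=-1/4); attach at lengths (-1/8, -1/8); label the merged cluster CEFL
final tree: (((C:25/4,L:11/4):51/4,E:25/4):-1/8,F:-1/8)
total length: 111/4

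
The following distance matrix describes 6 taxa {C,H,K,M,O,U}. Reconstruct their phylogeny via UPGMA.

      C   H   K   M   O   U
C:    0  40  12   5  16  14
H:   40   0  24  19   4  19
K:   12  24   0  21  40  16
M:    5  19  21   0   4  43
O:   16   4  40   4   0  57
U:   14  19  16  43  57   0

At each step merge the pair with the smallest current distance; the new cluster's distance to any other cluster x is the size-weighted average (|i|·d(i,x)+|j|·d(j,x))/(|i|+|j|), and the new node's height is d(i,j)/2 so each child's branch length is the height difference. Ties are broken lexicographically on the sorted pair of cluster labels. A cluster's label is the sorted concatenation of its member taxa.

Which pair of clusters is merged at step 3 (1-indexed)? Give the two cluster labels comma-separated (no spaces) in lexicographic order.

K,U

step 1: merge (H,O) at d=4; branch lengths H→2, O→2; new cluster HO
  updated: d(C,HO)=28, d(HO,K)=32, d(HO,M)=23/2, d(HO,U)=38
step 2: merge (C,M) at d=5; branch lengths C→5/2, M→5/2; new cluster CM
  updated: d(CM,HO)=79/4, d(CM,K)=33/2, d(CM,U)=57/2
step 3: merge (K,U) at d=16; branch lengths K→8, U→8; new cluster KU
  updated: d(CM,KU)=45/2, d(HO,KU)=35
step 4: merge (CM,HO) at d=79/4; branch lengths CM→59/8, HO→63/8; new cluster CHMO
  updated: d(CHMO,KU)=115/4
step 5: merge (CHMO,KU) at d=115/4; branch lengths CHMO→9/2, KU→51/8; new cluster CHKMOU
final tree: (((C:5/2,M:5/2):59/8,(H:2,O:2):63/8):9/2,(K:8,U:8):51/8)
total length: 409/8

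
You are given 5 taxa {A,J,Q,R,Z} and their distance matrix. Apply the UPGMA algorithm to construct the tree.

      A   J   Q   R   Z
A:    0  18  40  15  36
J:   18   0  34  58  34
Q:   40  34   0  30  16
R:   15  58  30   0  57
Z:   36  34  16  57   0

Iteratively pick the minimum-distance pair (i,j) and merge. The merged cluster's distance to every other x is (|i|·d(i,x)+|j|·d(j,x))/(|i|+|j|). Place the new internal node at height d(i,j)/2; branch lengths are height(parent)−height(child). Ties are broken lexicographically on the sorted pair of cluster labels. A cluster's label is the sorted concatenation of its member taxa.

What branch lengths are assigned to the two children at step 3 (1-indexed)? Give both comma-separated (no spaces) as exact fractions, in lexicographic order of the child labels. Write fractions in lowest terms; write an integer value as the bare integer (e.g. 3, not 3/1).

17,9

step 1: merge (A,R) at d=15; branch lengths A→15/2, R→15/2; new cluster AR
  updated: d(AR,J)=38, d(AR,Q)=35, d(AR,Z)=93/2
step 2: merge (Q,Z) at d=16; branch lengths Q→8, Z→8; new cluster QZ
  updated: d(AR,QZ)=163/4, d(J,QZ)=34
step 3: merge (J,QZ) at d=34; branch lengths J→17, QZ→9; new cluster JQZ
  updated: d(AR,JQZ)=239/6
step 4: merge (AR,JQZ) at d=239/6; branch lengths AR→149/12, JQZ→35/12; new cluster AJQRZ
final tree: ((A:15/2,R:15/2):149/12,(J:17,(Q:8,Z:8):9):35/12)
total length: 217/3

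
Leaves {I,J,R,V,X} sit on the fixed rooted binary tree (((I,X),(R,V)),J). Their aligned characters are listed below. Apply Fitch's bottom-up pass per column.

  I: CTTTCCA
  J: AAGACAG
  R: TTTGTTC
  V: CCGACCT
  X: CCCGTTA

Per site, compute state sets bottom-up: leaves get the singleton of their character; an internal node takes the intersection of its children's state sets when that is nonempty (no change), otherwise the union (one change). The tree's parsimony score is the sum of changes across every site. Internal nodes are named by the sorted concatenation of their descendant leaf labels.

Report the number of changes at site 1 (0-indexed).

[col 0] IX: children I:{C}, X:{C} ∩→ {C}; cost 0
[col 0] RV: children R:{T}, V:{C} ∪→ {C,T}; cost 1
[col 0] IRVX: children IX:{C}, RV:{C,T} ∩→ {C}; cost 0
[col 0] IJRVX: children IRVX:{C}, J:{A} ∪→ {A,C}; cost 1
[col 1] IX: children I:{T}, X:{C} ∪→ {C,T}; cost 1
[col 1] RV: children R:{T}, V:{C} ∪→ {C,T}; cost 1
[col 1] IRVX: children IX:{C,T}, RV:{C,T} ∩→ {C,T}; cost 0
[col 1] IJRVX: children IRVX:{C,T}, J:{A} ∪→ {A,C,T}; cost 1
[col 2] IX: children I:{T}, X:{C} ∪→ {C,T}; cost 1
[col 2] RV: children R:{T}, V:{G} ∪→ {G,T}; cost 1
[col 2] IRVX: children IX:{C,T}, RV:{G,T} ∩→ {T}; cost 0
[col 2] IJRVX: children IRVX:{T}, J:{G} ∪→ {G,T}; cost 1
[col 3] IX: children I:{T}, X:{G} ∪→ {G,T}; cost 1
[col 3] RV: children R:{G}, V:{A} ∪→ {A,G}; cost 1
[col 3] IRVX: children IX:{G,T}, RV:{A,G} ∩→ {G}; cost 0
[col 3] IJRVX: children IRVX:{G}, J:{A} ∪→ {A,G}; cost 1
[col 4] IX: children I:{C}, X:{T} ∪→ {C,T}; cost 1
[col 4] RV: children R:{T}, V:{C} ∪→ {C,T}; cost 1
[col 4] IRVX: children IX:{C,T}, RV:{C,T} ∩→ {C,T}; cost 0
[col 4] IJRVX: children IRVX:{C,T}, J:{C} ∩→ {C}; cost 0
[col 5] IX: children I:{C}, X:{T} ∪→ {C,T}; cost 1
[col 5] RV: children R:{T}, V:{C} ∪→ {C,T}; cost 1
[col 5] IRVX: children IX:{C,T}, RV:{C,T} ∩→ {C,T}; cost 0
[col 5] IJRVX: children IRVX:{C,T}, J:{A} ∪→ {A,C,T}; cost 1
[col 6] IX: children I:{A}, X:{A} ∩→ {A}; cost 0
[col 6] RV: children R:{C}, V:{T} ∪→ {C,T}; cost 1
[col 6] IRVX: children IX:{A}, RV:{C,T} ∪→ {A,C,T}; cost 1
[col 6] IJRVX: children IRVX:{A,C,T}, J:{G} ∪→ {A,C,G,T}; cost 1
per-site changes: [2, 3, 3, 3, 2, 3, 3]; total = 19

3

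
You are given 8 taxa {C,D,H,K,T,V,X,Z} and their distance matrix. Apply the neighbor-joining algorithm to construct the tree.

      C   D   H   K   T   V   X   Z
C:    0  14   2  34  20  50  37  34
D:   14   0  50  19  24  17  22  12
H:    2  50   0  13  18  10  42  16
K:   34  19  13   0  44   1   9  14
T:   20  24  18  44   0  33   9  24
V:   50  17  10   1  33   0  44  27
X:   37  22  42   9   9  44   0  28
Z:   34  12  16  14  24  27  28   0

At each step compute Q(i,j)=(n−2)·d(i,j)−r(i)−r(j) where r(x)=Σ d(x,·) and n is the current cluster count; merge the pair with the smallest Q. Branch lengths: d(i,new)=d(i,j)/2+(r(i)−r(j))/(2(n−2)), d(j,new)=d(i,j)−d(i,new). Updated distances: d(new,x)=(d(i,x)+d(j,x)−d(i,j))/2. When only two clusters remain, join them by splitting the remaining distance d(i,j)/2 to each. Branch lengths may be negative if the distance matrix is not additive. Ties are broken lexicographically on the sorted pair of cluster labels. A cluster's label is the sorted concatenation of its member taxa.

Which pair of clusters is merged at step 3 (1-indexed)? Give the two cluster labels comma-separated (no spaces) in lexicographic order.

K,V

step 1: merge (C,H) at d=2, Q=-330; branch lengths C→13/3, H→-7/3; new cluster CH
  updated: d(CH,D)=31, d(CH,K)=45/2, d(CH,T)=18, d(CH,V)=29, d(CH,X)=77/2, d(CH,Z)=24
step 2: merge (T,X) at d=9, Q=-515/2; branch lengths T→93/20, X→87/20; new cluster TX
  updated: d(CH,TX)=95/4, d(D,TX)=37/2, d(K,TX)=22, d(TX,V)=34, d(TX,Z)=43/2
step 3: merge (K,V) at d=1, Q=-365/2; branch lengths K→-51/16, V→67/16; new cluster KV
  updated: d(CH,KV)=101/4, d(D,KV)=35/2, d(KV,TX)=55/2, d(KV,Z)=20
step 4: merge (CH,TX) at d=95/4, Q=-124; branch lengths CH→14, TX→39/4; new cluster CHTX
  updated: d(CHTX,D)=103/8, d(CHTX,KV)=29/2, d(CHTX,Z)=87/8
step 5: merge (CHTX,KV) at d=29/2, Q=-245/4; branch lengths CHTX→61/16, KV→171/16; new cluster CHKTVX
  updated: d(CHKTVX,D)=127/16, d(CHKTVX,Z)=131/16
step 6: merge (CHKTVX,D) at d=127/16, Q=-225/8; branch lengths CHKTVX→33/16, D→47/8; new cluster CDHKTVX
  updated: d(CDHKTVX,Z)=49/8
step 7: merge (CDHKTVX,Z) at d=49/8; branch lengths CDHKTVX→49/16, Z→49/16; new cluster CDHKTVXZ
final tree: (((((C:13/3,H:-7/3):14,(T:93/20,X:87/20):39/4):61/16,(K:-51/16,V:67/16):171/16):33/16,D:47/8):49/16,Z:49/16)
total length: 1029/16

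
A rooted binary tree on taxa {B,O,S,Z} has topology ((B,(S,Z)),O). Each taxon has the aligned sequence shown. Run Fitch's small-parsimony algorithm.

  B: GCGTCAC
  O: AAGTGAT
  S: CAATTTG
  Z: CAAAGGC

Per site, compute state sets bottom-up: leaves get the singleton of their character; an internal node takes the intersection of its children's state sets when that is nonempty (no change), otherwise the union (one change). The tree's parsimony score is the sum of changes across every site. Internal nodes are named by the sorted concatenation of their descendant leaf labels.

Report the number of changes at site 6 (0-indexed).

[col 0] SZ: children S:{C}, Z:{C} ∩→ {C}; cost 0
[col 0] BSZ: children B:{G}, SZ:{C} ∪→ {C,G}; cost 1
[col 0] BOSZ: children BSZ:{C,G}, O:{A} ∪→ {A,C,G}; cost 1
[col 1] SZ: children S:{A}, Z:{A} ∩→ {A}; cost 0
[col 1] BSZ: children B:{C}, SZ:{A} ∪→ {A,C}; cost 1
[col 1] BOSZ: children BSZ:{A,C}, O:{A} ∩→ {A}; cost 0
[col 2] SZ: children S:{A}, Z:{A} ∩→ {A}; cost 0
[col 2] BSZ: children B:{G}, SZ:{A} ∪→ {A,G}; cost 1
[col 2] BOSZ: children BSZ:{A,G}, O:{G} ∩→ {G}; cost 0
[col 3] SZ: children S:{T}, Z:{A} ∪→ {A,T}; cost 1
[col 3] BSZ: children B:{T}, SZ:{A,T} ∩→ {T}; cost 0
[col 3] BOSZ: children BSZ:{T}, O:{T} ∩→ {T}; cost 0
[col 4] SZ: children S:{T}, Z:{G} ∪→ {G,T}; cost 1
[col 4] BSZ: children B:{C}, SZ:{G,T} ∪→ {C,G,T}; cost 1
[col 4] BOSZ: children BSZ:{C,G,T}, O:{G} ∩→ {G}; cost 0
[col 5] SZ: children S:{T}, Z:{G} ∪→ {G,T}; cost 1
[col 5] BSZ: children B:{A}, SZ:{G,T} ∪→ {A,G,T}; cost 1
[col 5] BOSZ: children BSZ:{A,G,T}, O:{A} ∩→ {A}; cost 0
[col 6] SZ: children S:{G}, Z:{C} ∪→ {C,G}; cost 1
[col 6] BSZ: children B:{C}, SZ:{C,G} ∩→ {C}; cost 0
[col 6] BOSZ: children BSZ:{C}, O:{T} ∪→ {C,T}; cost 1
per-site changes: [2, 1, 1, 1, 2, 2, 2]; total = 11

2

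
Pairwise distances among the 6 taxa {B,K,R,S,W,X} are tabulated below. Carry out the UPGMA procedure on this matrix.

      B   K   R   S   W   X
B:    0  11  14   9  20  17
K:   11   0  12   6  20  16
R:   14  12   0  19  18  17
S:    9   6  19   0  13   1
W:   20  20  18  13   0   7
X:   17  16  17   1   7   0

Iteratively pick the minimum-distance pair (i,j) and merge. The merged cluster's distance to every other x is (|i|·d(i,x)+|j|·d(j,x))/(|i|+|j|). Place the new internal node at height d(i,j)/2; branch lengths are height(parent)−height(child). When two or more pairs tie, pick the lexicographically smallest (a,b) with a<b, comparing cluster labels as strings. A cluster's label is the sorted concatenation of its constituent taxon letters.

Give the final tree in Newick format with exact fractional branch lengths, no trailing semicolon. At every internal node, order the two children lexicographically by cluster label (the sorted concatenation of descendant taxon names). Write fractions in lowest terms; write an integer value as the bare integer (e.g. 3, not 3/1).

(((B:11/2,K:11/2):1,R:13/2):25/18,((S:1/2,X:1/2):9/2,W:5):26/9)

iteration 1: select S,X (d=1); attach at lengths (1/2, 1/2); label the merged cluster SX
  updated: d(B,SX)=13, d(K,SX)=11, d(R,SX)=18, d(SX,W)=10
iteration 2: select SX,W (d=10); attach at lengths (9/2, 5); label the merged cluster SWX
  updated: d(B,SWX)=46/3, d(K,SWX)=14, d(R,SWX)=18
iteration 3: select B,K (d=11); attach at lengths (11/2, 11/2); label the merged cluster BK
  updated: d(BK,R)=13, d(BK,SWX)=44/3
iteration 4: select BK,R (d=13); attach at lengths (1, 13/2); label the merged cluster BKR
  updated: d(BKR,SWX)=142/9
iteration 5: select BKR,SWX (d=142/9); attach at lengths (25/18, 26/9); label the merged cluster BKRSWX
final tree: (((B:11/2,K:11/2):1,R:13/2):25/18,((S:1/2,X:1/2):9/2,W:5):26/9)
total length: 599/18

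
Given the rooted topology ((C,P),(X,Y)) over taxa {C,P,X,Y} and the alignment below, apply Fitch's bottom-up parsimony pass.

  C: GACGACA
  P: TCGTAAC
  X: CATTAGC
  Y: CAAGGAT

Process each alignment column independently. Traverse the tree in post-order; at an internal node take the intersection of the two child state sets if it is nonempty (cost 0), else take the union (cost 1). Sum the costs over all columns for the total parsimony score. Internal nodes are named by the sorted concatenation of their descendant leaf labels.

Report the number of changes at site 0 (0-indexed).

2

[col 0] CP: children C:{G}, P:{T} ∪→ {G,T}; cost 1
[col 0] XY: children X:{C}, Y:{C} ∩→ {C}; cost 0
[col 0] CPXY: children CP:{G,T}, XY:{C} ∪→ {C,G,T}; cost 1
[col 1] CP: children C:{A}, P:{C} ∪→ {A,C}; cost 1
[col 1] XY: children X:{A}, Y:{A} ∩→ {A}; cost 0
[col 1] CPXY: children CP:{A,C}, XY:{A} ∩→ {A}; cost 0
[col 2] CP: children C:{C}, P:{G} ∪→ {C,G}; cost 1
[col 2] XY: children X:{T}, Y:{A} ∪→ {A,T}; cost 1
[col 2] CPXY: children CP:{C,G}, XY:{A,T} ∪→ {A,C,G,T}; cost 1
[col 3] CP: children C:{G}, P:{T} ∪→ {G,T}; cost 1
[col 3] XY: children X:{T}, Y:{G} ∪→ {G,T}; cost 1
[col 3] CPXY: children CP:{G,T}, XY:{G,T} ∩→ {G,T}; cost 0
[col 4] CP: children C:{A}, P:{A} ∩→ {A}; cost 0
[col 4] XY: children X:{A}, Y:{G} ∪→ {A,G}; cost 1
[col 4] CPXY: children CP:{A}, XY:{A,G} ∩→ {A}; cost 0
[col 5] CP: children C:{C}, P:{A} ∪→ {A,C}; cost 1
[col 5] XY: children X:{G}, Y:{A} ∪→ {A,G}; cost 1
[col 5] CPXY: children CP:{A,C}, XY:{A,G} ∩→ {A}; cost 0
[col 6] CP: children C:{A}, P:{C} ∪→ {A,C}; cost 1
[col 6] XY: children X:{C}, Y:{T} ∪→ {C,T}; cost 1
[col 6] CPXY: children CP:{A,C}, XY:{C,T} ∩→ {C}; cost 0
per-site changes: [2, 1, 3, 2, 1, 2, 2]; total = 13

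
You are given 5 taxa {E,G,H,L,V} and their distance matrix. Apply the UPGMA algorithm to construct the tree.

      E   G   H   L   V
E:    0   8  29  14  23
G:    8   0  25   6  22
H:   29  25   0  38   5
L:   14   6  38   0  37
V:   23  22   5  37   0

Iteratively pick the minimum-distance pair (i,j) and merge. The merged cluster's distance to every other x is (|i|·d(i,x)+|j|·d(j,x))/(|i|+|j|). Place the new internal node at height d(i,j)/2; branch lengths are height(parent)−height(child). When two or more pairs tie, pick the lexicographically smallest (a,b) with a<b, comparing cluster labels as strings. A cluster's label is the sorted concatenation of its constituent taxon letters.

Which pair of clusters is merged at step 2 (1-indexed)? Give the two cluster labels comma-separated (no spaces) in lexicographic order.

iteration 1: select H,V (d=5); attach at lengths (5/2, 5/2); label the merged cluster HV
  updated: d(E,HV)=26, d(G,HV)=47/2, d(HV,L)=75/2
iteration 2: select G,L (d=6); attach at lengths (3, 3); label the merged cluster GL
  updated: d(E,GL)=11, d(GL,HV)=61/2
iteration 3: select E,GL (d=11); attach at lengths (11/2, 5/2); label the merged cluster EGL
  updated: d(EGL,HV)=29
iteration 4: select EGL,HV (d=29); attach at lengths (9, 12); label the merged cluster EGHLV
final tree: ((E:11/2,(G:3,L:3):5/2):9,(H:5/2,V:5/2):12)
total length: 40

G,L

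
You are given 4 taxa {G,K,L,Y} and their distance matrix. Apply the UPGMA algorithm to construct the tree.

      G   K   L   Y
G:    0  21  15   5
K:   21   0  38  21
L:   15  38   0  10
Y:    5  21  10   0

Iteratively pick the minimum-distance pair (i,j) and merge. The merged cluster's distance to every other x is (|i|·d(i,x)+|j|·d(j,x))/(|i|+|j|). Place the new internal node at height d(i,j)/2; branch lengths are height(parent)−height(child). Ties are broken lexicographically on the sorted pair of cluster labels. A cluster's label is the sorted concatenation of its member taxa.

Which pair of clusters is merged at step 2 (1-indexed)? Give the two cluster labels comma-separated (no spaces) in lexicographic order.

1. join G+Y (d=5) ⇒ GY; edges |G|=5/2, |Y|=5/2
  updated: d(GY,K)=21, d(GY,L)=25/2
2. join GY+L (d=25/2) ⇒ GLY; edges |GY|=15/4, |L|=25/4
  updated: d(GLY,K)=80/3
3. join GLY+K (d=80/3) ⇒ GKLY; edges |GLY|=85/12, |K|=40/3
final tree: (((G:5/2,Y:5/2):15/4,L:25/4):85/12,K:40/3)
total length: 425/12

GY,L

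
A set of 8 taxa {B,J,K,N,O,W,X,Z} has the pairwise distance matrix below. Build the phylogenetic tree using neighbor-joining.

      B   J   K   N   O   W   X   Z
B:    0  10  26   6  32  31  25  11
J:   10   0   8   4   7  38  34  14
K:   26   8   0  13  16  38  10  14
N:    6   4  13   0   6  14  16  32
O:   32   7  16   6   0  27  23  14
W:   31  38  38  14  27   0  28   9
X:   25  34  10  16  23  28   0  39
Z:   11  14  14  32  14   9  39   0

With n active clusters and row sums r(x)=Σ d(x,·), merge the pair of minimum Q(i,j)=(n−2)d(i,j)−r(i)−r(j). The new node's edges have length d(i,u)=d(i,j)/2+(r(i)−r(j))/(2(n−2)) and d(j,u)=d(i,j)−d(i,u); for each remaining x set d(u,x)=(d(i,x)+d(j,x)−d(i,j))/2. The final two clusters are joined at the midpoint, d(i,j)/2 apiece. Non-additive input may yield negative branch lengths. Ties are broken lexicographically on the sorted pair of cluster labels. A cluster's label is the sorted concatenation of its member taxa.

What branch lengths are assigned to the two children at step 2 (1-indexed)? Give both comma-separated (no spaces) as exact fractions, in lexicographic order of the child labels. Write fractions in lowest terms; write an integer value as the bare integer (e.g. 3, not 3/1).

3/4,37/4

iteration 1: select W,Z (d=9, Q=-264); attach at lengths (53/6, 1/6); label the merged cluster WZ
  updated: d(B,WZ)=33/2, d(J,WZ)=43/2, d(K,WZ)=43/2, d(N,WZ)=37/2, d(O,WZ)=16, d(WZ,X)=29
iteration 2: select K,X (d=10, Q=-363/2); attach at lengths (3/4, 37/4); label the merged cluster KX
  updated: d(B,KX)=41/2, d(J,KX)=16, d(KX,N)=19/2, d(KX,O)=29/2, d(KX,WZ)=81/4
iteration 3: select B,WZ (d=33/2, Q=-447/4); attach at lengths (233/32, 295/32); label the merged cluster BWZ
  updated: d(BWZ,J)=15/2, d(BWZ,KX)=97/8, d(BWZ,N)=4, d(BWZ,O)=63/4
iteration 4: select J,O (d=7, Q=-227/4); attach at lengths (49/24, 119/24); label the merged cluster JO
  updated: d(BWZ,JO)=65/8, d(JO,KX)=47/4, d(JO,N)=3/2
iteration 5: select BWZ,KX (d=97/8, Q=-267/8); attach at lengths (121/32, 267/32); label the merged cluster BKWXZ
  updated: d(BKWXZ,JO)=31/8, d(BKWXZ,N)=11/16
iteration 6: select BKWXZ,JO (d=31/8, Q=-97/16); attach at lengths (49/32, 75/32); label the merged cluster BJKOWXZ
  updated: d(BJKOWXZ,N)=-27/32
iteration 7: select BJKOWXZ,N (d=-27/32); attach at lengths (-27/64, -27/64); label the merged cluster BJKNOWXZ
final tree: ((((B:233/32,(W:53/6,Z:1/6):295/32):121/32,(K:3/4,X:37/4):267/32):49/32,(J:49/24,O:119/24):75/32):-27/64,N:-27/64)
total length: 1845/32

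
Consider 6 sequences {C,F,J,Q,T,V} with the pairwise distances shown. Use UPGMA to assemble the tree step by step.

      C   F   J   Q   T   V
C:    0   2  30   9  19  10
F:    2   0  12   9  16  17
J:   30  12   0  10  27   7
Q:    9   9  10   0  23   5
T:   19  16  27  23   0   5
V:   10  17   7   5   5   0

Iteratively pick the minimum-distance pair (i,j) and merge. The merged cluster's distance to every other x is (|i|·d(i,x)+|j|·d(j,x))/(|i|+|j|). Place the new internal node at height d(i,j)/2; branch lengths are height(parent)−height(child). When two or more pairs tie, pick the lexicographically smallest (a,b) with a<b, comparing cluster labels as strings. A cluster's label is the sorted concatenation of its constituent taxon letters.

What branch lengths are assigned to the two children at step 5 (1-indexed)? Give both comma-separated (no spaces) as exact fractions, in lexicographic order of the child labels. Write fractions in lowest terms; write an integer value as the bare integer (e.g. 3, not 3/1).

7/4,9

step 1: merge (C,F) at d=2; branch lengths C→1, F→1; new cluster CF
  updated: d(CF,J)=21, d(CF,Q)=9, d(CF,T)=35/2, d(CF,V)=27/2
step 2: merge (Q,V) at d=5; branch lengths Q→5/2, V→5/2; new cluster QV
  updated: d(CF,QV)=45/4, d(J,QV)=17/2, d(QV,T)=14
step 3: merge (J,QV) at d=17/2; branch lengths J→17/4, QV→7/4; new cluster JQV
  updated: d(CF,JQV)=29/2, d(JQV,T)=55/3
step 4: merge (CF,JQV) at d=29/2; branch lengths CF→25/4, JQV→3; new cluster CFJQV
  updated: d(CFJQV,T)=18
step 5: merge (CFJQV,T) at d=18; branch lengths CFJQV→7/4, T→9; new cluster CFJQTV
final tree: (((C:1,F:1):25/4,(J:17/4,(Q:5/2,V:5/2):7/4):3):7/4,T:9)
total length: 33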